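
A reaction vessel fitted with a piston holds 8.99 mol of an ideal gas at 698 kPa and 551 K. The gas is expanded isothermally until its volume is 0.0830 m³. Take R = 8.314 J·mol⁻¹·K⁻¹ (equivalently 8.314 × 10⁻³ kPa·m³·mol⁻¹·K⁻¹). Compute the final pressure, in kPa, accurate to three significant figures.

From PV = nRT: V₁ = nRT₁/P₁ = 0.05900 m³.
Isothermal, so P V is constant: T₂ = T₁; P₂ = P₁·(V₁/V₂) = 496.2 kPa.

P₂ ≈ 496 kPa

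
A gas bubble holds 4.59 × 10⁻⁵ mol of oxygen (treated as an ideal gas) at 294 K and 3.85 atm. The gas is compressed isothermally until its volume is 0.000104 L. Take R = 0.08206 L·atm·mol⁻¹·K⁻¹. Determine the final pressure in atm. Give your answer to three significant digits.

P₂ ≈ 10.6 atm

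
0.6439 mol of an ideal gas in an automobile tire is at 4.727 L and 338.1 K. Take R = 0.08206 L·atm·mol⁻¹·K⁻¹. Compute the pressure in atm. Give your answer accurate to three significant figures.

P ≈ 3.78 atm

PV = nRT ⇒ P = nRT/V = (0.6439 × 0.08206 × 338.1) / 4.727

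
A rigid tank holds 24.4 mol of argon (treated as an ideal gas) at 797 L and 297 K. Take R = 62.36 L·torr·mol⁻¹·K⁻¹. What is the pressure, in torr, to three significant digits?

P ≈ 567 torr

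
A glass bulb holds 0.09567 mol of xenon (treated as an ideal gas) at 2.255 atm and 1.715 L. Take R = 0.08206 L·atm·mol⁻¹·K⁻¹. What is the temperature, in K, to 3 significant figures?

PV = nRT ⇒ T = PV/(nR) = (2.255 × 1.715) / (0.09567 × 0.08206)

T ≈ 493 K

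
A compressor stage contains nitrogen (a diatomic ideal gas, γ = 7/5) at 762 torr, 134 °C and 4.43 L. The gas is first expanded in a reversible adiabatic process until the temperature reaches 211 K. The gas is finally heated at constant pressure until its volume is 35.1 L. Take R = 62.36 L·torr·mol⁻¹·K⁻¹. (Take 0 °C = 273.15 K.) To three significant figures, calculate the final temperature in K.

T₃ ≈ 323 K

Convert: T₁ = 407.1 K.
Reversible adiabatic, γ = 7/5: P₂ = P₁·(T₂/T₁)^(γ/(γ−1)) = 76.35 torr; V₂ = V₁·(T₁/T₂)^(1/(γ−1)) = 22.91 L.
Isobaric, so V/T is constant: P₃ = P₂; T₃ = T₂·(V₃/V₂) = 323.2 K.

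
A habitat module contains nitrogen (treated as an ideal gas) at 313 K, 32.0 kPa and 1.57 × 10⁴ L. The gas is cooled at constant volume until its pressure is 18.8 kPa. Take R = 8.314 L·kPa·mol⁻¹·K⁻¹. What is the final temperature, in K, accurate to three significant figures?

T₂ ≈ 184 K

V constant ⇒ P ∝ T: V₂ = V₁; T₂ = T₁·(P₂/P₁) = 183.9 K.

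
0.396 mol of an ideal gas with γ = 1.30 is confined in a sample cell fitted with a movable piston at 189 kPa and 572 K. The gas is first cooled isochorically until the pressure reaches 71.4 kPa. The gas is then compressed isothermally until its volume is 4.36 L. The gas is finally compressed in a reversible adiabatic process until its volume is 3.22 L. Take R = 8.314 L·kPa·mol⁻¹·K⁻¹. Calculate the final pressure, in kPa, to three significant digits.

P₄ ≈ 242 kPa

From PV = nRT: V₁ = nRT₁/P₁ = 9.964 L.
Isochoric, so P/T is constant: V₂ = V₁; T₂ = T₁·(P₂/P₁) = 216.1 K.
T constant ⇒ Boyle's law P V = const: T₃ = T₂; P₃ = P₂·(V₂/V₃) = 163.2 kPa.
Adiabatic (γ = 1.30), T V^(γ−1) and P V^γ constant: T₄ = T₃·(V₃/V₄)^(γ−1) = 236.7 K; P₄ = P₃·(V₃/V₄)^γ = 242.0 kPa.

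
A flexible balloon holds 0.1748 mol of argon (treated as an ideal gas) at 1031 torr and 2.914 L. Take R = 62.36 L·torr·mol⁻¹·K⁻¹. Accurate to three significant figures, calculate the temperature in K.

T ≈ 276 K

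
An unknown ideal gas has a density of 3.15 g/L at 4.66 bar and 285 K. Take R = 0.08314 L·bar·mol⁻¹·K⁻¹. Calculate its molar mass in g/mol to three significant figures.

ρ = PM/(RT) ⇒ M = ρRT/P = (3.15 × 0.08314 × 285.0) / 4.66

M ≈ 16.0 g/mol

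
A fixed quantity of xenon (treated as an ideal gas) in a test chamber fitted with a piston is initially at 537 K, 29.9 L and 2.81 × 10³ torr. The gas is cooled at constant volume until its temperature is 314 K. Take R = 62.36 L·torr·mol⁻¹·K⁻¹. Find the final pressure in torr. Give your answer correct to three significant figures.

P₂ ≈ 1.64e+03 torr

V constant ⇒ P ∝ T: V₂ = V₁; P₂ = P₁·(T₂/T₁) = 1643 torr.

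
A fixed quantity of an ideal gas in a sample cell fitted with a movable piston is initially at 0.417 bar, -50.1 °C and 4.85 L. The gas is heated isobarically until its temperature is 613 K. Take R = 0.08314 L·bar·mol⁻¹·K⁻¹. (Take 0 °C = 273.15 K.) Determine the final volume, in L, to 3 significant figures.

V₂ ≈ 13.3 L

Convert: T₁ = 223.0 K.
Isobaric, so V/T is constant: P₂ = P₁; V₂ = V₁·(T₂/T₁) = 13.33 L.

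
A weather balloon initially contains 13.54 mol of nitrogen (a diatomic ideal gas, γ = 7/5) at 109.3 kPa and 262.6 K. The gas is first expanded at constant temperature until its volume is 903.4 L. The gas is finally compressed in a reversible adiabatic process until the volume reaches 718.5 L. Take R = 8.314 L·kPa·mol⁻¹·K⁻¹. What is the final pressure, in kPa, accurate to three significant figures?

P₃ ≈ 45.1 kPa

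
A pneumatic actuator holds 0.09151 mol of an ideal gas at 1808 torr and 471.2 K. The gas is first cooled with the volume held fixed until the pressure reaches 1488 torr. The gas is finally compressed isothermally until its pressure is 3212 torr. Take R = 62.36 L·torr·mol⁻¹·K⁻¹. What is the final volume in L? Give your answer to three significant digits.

From PV = nRT: V₁ = nRT₁/P₁ = 1.487 L.
V constant ⇒ P ∝ T: V₂ = V₁; T₂ = T₁·(P₂/P₁) = 387.8 K.
T constant ⇒ Boyle's law P V = const: T₃ = T₂; V₃ = V₂·(P₂/P₃) = 0.6890 L.

V₃ ≈ 0.689 L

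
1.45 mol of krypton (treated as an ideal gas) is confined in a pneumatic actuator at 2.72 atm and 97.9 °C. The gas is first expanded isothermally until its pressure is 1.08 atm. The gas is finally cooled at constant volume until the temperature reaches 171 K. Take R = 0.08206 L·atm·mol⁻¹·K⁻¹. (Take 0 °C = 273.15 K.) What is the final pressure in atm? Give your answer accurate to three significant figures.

P₃ ≈ 0.498 atm

Convert: T₁ = 371.0 K.
From PV = nRT: V₁ = nRT₁/P₁ = 16.23 L.
T constant ⇒ Boyle's law P V = const: T₂ = T₁; V₂ = V₁·(P₁/P₂) = 40.88 L.
V constant ⇒ P ∝ T: V₃ = V₂; P₃ = P₂·(T₃/T₂) = 0.4977 atm.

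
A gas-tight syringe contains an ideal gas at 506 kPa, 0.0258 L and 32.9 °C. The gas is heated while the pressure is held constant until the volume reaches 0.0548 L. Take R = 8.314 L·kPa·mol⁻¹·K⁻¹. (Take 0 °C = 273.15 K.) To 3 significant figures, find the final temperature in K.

T₂ ≈ 650 K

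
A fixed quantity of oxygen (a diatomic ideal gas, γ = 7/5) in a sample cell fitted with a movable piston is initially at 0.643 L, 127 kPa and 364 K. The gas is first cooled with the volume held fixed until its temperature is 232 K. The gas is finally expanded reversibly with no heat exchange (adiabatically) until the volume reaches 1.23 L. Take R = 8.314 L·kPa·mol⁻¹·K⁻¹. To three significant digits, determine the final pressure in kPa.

P₃ ≈ 32.6 kPa

Isochoric, so P/T is constant: V₂ = V₁; P₂ = P₁·(T₂/T₁) = 80.95 kPa.
Reversible adiabatic, γ = 7/5: T₃ = T₂·(V₂/V₃)^(γ−1) = 179.0 K; P₃ = P₂·(V₂/V₃)^γ = 32.65 kPa.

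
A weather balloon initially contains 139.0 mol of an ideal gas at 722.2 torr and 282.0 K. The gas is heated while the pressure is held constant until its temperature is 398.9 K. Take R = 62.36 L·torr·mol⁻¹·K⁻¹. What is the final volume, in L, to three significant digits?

V₂ ≈ 4.79e+03 L

From PV = nRT: V₁ = nRT₁/P₁ = 3385 L.
P constant ⇒ V ∝ T: P₂ = P₁; V₂ = V₁·(T₂/T₁) = 4788 L.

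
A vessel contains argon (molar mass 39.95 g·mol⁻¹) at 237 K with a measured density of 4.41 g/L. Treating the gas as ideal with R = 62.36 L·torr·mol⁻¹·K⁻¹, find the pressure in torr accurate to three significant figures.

ρ = PM/(RT) ⇒ P = ρRT/M = (4.41 × 62.36 × 237.0) / 39.95

P ≈ 1.63e+03 torr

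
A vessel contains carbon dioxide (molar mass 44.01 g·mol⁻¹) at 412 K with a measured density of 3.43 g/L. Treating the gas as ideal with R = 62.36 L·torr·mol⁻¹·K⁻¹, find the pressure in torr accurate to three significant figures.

P ≈ 2.00e+03 torr

ρ = PM/(RT) ⇒ P = ρRT/M = (3.43 × 62.36 × 412.0) / 44.01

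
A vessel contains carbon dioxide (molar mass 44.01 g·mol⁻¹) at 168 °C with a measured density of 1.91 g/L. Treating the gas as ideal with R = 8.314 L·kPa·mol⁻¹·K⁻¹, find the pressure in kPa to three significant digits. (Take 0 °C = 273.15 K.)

P ≈ 159 kPa

ρ = PM/(RT) ⇒ P = ρRT/M = (1.91 × 8.314 × 441.1) / 44.01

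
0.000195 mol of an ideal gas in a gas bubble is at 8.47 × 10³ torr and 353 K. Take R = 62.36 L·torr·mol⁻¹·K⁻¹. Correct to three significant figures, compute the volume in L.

PV = nRT ⇒ V = nRT/P = (0.000195 × 62.36 × 353) / 8.47e+03

V ≈ 0.000507 L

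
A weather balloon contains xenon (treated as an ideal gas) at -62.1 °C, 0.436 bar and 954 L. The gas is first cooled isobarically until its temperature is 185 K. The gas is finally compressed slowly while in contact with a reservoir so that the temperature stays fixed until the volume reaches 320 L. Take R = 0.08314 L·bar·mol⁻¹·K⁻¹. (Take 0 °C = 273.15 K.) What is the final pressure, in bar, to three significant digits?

Convert: T₁ = 211.0 K.
P constant ⇒ V ∝ T: P₂ = P₁; V₂ = V₁·(T₂/T₁) = 836.2 L.
T constant ⇒ Boyle's law P V = const: T₃ = T₂; P₃ = P₂·(V₂/V₃) = 1.139 bar.

P₃ ≈ 1.14 bar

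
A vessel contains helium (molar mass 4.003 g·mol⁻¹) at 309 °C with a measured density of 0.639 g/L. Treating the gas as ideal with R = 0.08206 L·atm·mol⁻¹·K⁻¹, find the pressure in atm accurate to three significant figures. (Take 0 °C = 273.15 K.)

P ≈ 7.63 atm

ρ = PM/(RT) ⇒ P = ρRT/M = (0.639 × 0.08206 × 582.1) / 4.003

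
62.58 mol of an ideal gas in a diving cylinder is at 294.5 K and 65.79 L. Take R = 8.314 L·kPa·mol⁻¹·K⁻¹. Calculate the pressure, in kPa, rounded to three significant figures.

P ≈ 2.33e+03 kPa

PV = nRT ⇒ P = nRT/V = (62.58 × 8.314 × 294.5) / 65.79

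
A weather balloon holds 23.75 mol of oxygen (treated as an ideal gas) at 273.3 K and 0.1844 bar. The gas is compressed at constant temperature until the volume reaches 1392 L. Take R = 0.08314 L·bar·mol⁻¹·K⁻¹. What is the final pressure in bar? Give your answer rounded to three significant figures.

From PV = nRT: V₁ = nRT₁/P₁ = 2927 L.
T constant ⇒ Boyle's law P V = const: T₂ = T₁; P₂ = P₁·(V₁/V₂) = 0.3877 bar.

P₂ ≈ 0.388 bar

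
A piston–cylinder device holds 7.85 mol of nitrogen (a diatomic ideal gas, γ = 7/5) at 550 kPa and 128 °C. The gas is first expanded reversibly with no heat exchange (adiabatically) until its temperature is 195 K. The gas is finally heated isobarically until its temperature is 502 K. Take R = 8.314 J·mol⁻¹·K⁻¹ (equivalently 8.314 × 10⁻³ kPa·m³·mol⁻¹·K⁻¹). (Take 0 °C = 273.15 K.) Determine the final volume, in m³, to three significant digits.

Convert: T₁ = 401.1 K.
From PV = nRT: V₁ = nRT₁/P₁ = 0.04760 m³.
Reversible adiabatic, γ = 7/5: P₂ = P₁·(T₂/T₁)^(γ/(γ−1)) = 44.05 kPa; V₂ = V₁·(T₁/T₂)^(1/(γ−1)) = 0.2889 m³.
P constant ⇒ V ∝ T: P₃ = P₂; V₃ = V₂·(T₃/T₂) = 0.7438 m³.

V₃ ≈ 0.744 m³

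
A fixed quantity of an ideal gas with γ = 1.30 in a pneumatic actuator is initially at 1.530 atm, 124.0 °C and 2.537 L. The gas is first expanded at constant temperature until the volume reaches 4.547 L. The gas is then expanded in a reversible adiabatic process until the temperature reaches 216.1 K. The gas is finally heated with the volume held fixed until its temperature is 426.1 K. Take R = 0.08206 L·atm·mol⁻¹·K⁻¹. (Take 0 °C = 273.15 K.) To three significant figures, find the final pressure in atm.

P₄ ≈ 0.120 atm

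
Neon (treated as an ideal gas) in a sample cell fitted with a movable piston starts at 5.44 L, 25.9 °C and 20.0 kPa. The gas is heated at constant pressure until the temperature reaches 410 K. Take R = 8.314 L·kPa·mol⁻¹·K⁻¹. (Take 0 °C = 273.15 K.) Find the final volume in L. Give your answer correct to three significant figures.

V₂ ≈ 7.46 L

Convert: T₁ = 299.0 K.
Isobaric, so V/T is constant: P₂ = P₁; V₂ = V₁·(T₂/T₁) = 7.458 L.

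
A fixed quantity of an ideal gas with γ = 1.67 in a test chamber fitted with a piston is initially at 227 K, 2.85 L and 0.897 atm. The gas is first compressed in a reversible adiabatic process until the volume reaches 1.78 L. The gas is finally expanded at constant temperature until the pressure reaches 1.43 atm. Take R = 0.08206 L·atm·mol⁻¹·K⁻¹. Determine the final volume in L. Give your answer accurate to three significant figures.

Adiabatic (γ = 1.67), T V^(γ−1) and P V^γ constant: T₂ = T₁·(V₁/V₂)^(γ−1) = 311.2 K; P₂ = P₁·(V₁/V₂)^γ = 1.969 atm.
T constant ⇒ Boyle's law P V = const: T₃ = T₂; V₃ = V₂·(P₂/P₃) = 2.451 L.

V₃ ≈ 2.45 L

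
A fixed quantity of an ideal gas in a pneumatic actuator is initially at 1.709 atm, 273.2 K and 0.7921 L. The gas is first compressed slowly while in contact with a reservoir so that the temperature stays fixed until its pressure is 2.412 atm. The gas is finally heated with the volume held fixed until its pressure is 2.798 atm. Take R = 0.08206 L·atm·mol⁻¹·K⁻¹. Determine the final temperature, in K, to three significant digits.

T₃ ≈ 317 K

T constant ⇒ Boyle's law P V = const: T₂ = T₁; V₂ = V₁·(P₁/P₂) = 0.5612 L.
Isochoric, so P/T is constant: V₃ = V₂; T₃ = T₂·(P₃/P₂) = 316.9 K.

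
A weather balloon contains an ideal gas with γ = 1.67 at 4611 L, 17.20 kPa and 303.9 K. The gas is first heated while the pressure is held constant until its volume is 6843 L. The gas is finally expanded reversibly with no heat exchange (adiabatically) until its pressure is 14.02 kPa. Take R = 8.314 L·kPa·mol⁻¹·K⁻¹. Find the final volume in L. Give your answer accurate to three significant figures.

P constant ⇒ V ∝ T: P₂ = P₁; T₂ = T₁·(V₂/V₁) = 451.0 K.
Adiabatic (γ = 1.67), T V^(γ−1) and P V^γ constant: T₃ = T₂·(P₃/P₂)^((γ−1)/γ) = 415.5 K; V₃ = V₂·(P₂/P₃)^(1/γ) = 7734 L.

V₃ ≈ 7.73e+03 L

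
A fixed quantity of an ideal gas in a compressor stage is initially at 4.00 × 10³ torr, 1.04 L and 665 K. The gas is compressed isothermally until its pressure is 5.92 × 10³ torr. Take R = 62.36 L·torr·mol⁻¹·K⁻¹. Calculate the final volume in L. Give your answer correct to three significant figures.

Isothermal, so P V is constant: T₂ = T₁; V₂ = V₁·(P₁/P₂) = 0.7027 L.

V₂ ≈ 0.703 L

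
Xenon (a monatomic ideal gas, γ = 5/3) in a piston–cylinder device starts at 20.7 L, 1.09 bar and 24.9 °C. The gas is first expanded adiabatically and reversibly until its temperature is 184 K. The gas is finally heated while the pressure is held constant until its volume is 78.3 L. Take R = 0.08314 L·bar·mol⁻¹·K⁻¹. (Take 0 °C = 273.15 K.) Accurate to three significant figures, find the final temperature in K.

Convert: T₁ = 298.0 K.
Reversible adiabatic, γ = 5/3: P₂ = P₁·(T₂/T₁)^(γ/(γ−1)) = 0.3264 bar; V₂ = V₁·(T₁/T₂)^(1/(γ−1)) = 42.68 L.
P constant ⇒ V ∝ T: P₃ = P₂; T₃ = T₂·(V₃/V₂) = 337.6 K.

T₃ ≈ 338 K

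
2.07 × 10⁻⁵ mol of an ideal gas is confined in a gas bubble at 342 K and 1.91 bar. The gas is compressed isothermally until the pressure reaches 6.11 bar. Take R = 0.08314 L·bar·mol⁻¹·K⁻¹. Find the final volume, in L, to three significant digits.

V₂ ≈ 9.63e-05 L

From PV = nRT: V₁ = nRT₁/P₁ = 0.0003082 L.
Isothermal, so P V is constant: T₂ = T₁; V₂ = V₁·(P₁/P₂) = 9.633e-05 L.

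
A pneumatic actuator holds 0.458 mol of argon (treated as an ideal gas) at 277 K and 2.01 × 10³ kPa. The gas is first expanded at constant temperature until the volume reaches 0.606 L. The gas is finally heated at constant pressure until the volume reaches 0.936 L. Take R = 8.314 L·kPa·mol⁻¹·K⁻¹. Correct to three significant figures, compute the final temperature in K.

From PV = nRT: V₁ = nRT₁/P₁ = 0.5248 L.
T constant ⇒ Boyle's law P V = const: T₂ = T₁; P₂ = P₁·(V₁/V₂) = 1741 kPa.
P constant ⇒ V ∝ T: P₃ = P₂; T₃ = T₂·(V₃/V₂) = 427.8 K.

T₃ ≈ 428 K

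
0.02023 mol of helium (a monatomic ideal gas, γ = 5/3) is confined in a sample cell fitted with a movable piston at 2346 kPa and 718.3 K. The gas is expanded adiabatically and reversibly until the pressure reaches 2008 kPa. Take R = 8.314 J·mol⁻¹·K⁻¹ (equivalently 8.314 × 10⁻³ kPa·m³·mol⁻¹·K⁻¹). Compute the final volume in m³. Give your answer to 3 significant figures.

From PV = nRT: V₁ = nRT₁/P₁ = 5.150e-05 m³.
Reversible adiabatic, γ = 5/3: T₂ = T₁·(P₂/P₁)^((γ−1)/γ) = 675.0 K; V₂ = V₁·(P₁/P₂)^(1/γ) = 5.654e-05 m³.

V₂ ≈ 5.65e-05 m³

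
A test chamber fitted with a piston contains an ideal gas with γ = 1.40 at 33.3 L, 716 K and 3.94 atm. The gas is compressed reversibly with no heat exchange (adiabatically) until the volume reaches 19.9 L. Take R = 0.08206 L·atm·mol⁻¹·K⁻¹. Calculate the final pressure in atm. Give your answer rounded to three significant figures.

P₂ ≈ 8.10 atm

Adiabatic (γ = 1.40), T V^(γ−1) and P V^γ constant: T₂ = T₁·(V₁/V₂)^(γ−1) = 879.7 K; P₂ = P₁·(V₁/V₂)^γ = 8.101 atm.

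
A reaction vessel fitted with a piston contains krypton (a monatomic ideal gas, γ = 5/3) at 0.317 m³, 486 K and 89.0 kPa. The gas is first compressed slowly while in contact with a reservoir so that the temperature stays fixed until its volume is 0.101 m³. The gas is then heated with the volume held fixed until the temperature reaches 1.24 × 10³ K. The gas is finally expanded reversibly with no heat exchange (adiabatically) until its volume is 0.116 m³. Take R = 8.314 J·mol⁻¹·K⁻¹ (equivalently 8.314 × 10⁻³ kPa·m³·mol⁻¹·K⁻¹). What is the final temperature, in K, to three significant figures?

T constant ⇒ Boyle's law P V = const: T₂ = T₁; P₂ = P₁·(V₁/V₂) = 279.3 kPa.
V constant ⇒ P ∝ T: V₃ = V₂; P₃ = P₂·(T₃/T₂) = 712.7 kPa.
Reversible adiabatic, γ = 5/3: T₄ = T₃·(V₃/V₄)^(γ−1) = 1131 K; P₄ = P₃·(V₃/V₄)^γ = 565.8 kPa.

T₄ ≈ 1.13e+03 K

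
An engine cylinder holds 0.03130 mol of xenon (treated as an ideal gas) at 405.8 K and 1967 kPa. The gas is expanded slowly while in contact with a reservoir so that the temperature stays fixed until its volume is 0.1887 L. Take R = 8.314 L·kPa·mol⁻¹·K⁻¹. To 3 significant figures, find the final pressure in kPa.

P₂ ≈ 560 kPa

From PV = nRT: V₁ = nRT₁/P₁ = 0.05369 L.
T constant ⇒ Boyle's law P V = const: T₂ = T₁; P₂ = P₁·(V₁/V₂) = 559.6 kPa.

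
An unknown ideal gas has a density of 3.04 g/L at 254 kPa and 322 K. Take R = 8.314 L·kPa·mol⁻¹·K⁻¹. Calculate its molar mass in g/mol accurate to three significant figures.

M ≈ 32.0 g/mol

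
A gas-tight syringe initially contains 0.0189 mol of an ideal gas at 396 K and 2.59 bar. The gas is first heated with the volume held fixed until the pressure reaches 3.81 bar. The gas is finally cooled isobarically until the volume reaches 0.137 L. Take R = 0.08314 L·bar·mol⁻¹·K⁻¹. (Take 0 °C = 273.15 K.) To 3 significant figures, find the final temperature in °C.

T₃ ≈ 59.0 °C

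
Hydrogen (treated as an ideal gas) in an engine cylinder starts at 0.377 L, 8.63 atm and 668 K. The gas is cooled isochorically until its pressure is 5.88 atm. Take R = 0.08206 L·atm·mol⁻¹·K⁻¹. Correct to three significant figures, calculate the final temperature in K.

V constant ⇒ P ∝ T: V₂ = V₁; T₂ = T₁·(P₂/P₁) = 455.1 K.

T₂ ≈ 455 K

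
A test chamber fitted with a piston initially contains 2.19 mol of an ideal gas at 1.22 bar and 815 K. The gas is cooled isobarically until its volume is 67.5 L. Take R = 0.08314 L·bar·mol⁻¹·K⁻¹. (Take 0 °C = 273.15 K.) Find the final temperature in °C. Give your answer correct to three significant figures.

T₂ ≈ 179 °C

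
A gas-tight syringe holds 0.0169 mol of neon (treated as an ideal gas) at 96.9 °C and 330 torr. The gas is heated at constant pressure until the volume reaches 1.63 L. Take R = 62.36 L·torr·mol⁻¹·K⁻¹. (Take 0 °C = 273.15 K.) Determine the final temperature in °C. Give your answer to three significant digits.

T₂ ≈ 237 °C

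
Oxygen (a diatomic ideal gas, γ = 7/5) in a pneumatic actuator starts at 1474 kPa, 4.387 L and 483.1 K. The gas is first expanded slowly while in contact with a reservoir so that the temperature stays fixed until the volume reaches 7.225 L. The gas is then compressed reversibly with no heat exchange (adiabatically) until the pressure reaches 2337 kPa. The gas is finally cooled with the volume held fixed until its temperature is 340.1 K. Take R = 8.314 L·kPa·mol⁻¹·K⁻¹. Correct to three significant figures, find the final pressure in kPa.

P₄ ≈ 1.25e+03 kPa

Isothermal, so P V is constant: T₂ = T₁; P₂ = P₁·(V₁/V₂) = 895.0 kPa.
Adiabatic (γ = 7/5), T V^(γ−1) and P V^γ constant: T₃ = T₂·(P₃/P₂)^((γ−1)/γ) = 635.5 K; V₃ = V₂·(P₂/P₃)^(1/γ) = 3.640 L.
Isochoric, so P/T is constant: V₄ = V₃; P₄ = P₃·(T₄/T₃) = 1251 kPa.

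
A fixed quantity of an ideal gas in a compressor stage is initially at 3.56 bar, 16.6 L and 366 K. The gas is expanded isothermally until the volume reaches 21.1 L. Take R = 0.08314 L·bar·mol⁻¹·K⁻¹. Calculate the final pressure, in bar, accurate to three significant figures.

P₂ ≈ 2.80 bar

T constant ⇒ Boyle's law P V = const: T₂ = T₁; P₂ = P₁·(V₁/V₂) = 2.801 bar.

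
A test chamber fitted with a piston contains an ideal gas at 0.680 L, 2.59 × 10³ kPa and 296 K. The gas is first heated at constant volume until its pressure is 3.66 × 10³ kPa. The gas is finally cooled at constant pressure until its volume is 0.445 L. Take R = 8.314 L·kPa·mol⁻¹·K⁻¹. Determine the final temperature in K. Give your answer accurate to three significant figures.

Isochoric, so P/T is constant: V₂ = V₁; T₂ = T₁·(P₂/P₁) = 418.3 K.
P constant ⇒ V ∝ T: P₃ = P₂; T₃ = T₂·(V₃/V₂) = 273.7 K.

T₃ ≈ 274 K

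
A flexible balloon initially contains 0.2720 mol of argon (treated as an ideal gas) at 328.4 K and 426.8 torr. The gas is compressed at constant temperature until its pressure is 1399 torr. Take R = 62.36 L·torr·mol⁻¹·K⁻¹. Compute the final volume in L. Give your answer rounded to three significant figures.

V₂ ≈ 3.98 L

From PV = nRT: V₁ = nRT₁/P₁ = 13.05 L.
Isothermal, so P V is constant: T₂ = T₁; V₂ = V₁·(P₁/P₂) = 3.982 L.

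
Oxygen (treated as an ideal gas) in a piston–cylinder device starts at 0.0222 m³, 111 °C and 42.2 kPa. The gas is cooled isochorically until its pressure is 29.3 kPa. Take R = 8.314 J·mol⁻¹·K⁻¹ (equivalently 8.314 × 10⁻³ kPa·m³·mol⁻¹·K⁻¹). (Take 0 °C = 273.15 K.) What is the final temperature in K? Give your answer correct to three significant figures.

T₂ ≈ 267 K

Convert: T₁ = 384.1 K.
V constant ⇒ P ∝ T: V₂ = V₁; T₂ = T₁·(P₂/P₁) = 266.7 K.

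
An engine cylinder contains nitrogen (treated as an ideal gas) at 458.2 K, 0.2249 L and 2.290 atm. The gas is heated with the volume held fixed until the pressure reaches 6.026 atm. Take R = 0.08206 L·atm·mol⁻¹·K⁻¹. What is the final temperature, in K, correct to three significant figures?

T₂ ≈ 1.21e+03 K

Isochoric, so P/T is constant: V₂ = V₁; T₂ = T₁·(P₂/P₁) = 1206 K.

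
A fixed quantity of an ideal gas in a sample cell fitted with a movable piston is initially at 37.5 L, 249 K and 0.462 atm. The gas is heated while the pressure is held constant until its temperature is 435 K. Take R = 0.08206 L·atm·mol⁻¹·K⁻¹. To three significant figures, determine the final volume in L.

V₂ ≈ 65.5 L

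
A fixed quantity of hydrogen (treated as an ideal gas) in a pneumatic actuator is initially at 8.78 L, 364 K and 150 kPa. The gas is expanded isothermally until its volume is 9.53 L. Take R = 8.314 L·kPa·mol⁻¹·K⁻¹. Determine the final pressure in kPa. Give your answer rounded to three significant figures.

P₂ ≈ 138 kPa

Isothermal, so P V is constant: T₂ = T₁; P₂ = P₁·(V₁/V₂) = 138.2 kPa.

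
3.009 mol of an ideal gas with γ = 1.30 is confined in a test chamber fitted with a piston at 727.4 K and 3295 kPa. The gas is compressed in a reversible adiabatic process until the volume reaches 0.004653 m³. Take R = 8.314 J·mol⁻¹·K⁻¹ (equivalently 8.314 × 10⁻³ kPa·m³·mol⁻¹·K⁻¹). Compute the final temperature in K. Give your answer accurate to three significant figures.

From PV = nRT: V₁ = nRT₁/P₁ = 0.005523 m³.
Adiabatic (γ = 1.30), T V^(γ−1) and P V^γ constant: T₂ = T₁·(V₁/V₂)^(γ−1) = 765.8 K; P₂ = P₁·(V₁/V₂)^γ = 4117 kPa.

T₂ ≈ 766 K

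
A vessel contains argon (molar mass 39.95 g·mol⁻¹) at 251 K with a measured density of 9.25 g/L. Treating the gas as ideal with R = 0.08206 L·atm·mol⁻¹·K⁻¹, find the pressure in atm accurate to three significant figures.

P ≈ 4.77 atm

ρ = PM/(RT) ⇒ P = ρRT/M = (9.25 × 0.08206 × 251.0) / 39.95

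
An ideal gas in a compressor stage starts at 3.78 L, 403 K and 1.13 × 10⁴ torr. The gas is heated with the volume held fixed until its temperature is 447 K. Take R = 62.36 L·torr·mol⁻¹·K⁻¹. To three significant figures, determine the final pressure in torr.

P₂ ≈ 1.25e+04 torr

Isochoric, so P/T is constant: V₂ = V₁; P₂ = P₁·(T₂/T₁) = 1.253e+04 torr.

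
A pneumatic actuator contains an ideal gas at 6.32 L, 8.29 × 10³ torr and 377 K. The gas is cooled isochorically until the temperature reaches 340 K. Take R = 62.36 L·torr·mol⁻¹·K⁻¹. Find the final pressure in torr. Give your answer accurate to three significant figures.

P₂ ≈ 7.48e+03 torr

Isochoric, so P/T is constant: V₂ = V₁; P₂ = P₁·(T₂/T₁) = 7476 torr.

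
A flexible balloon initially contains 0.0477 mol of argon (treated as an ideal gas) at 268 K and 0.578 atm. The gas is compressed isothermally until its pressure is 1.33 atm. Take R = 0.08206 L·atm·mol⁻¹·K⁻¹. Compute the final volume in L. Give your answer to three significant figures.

V₂ ≈ 0.789 L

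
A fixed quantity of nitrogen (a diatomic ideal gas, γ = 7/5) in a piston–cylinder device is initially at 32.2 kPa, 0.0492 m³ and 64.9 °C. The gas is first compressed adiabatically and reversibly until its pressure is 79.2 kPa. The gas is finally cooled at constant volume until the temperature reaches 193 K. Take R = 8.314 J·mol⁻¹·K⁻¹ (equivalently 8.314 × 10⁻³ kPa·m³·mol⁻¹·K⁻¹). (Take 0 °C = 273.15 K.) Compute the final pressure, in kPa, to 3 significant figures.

Convert: T₁ = 338.0 K.
Reversible adiabatic, γ = 7/5: T₂ = T₁·(P₂/P₁)^((γ−1)/γ) = 437.2 K; V₂ = V₁·(P₁/P₂)^(1/γ) = 0.02587 m³.
V constant ⇒ P ∝ T: V₃ = V₂; P₃ = P₂·(T₃/T₂) = 34.96 kPa.

P₃ ≈ 35.0 kPa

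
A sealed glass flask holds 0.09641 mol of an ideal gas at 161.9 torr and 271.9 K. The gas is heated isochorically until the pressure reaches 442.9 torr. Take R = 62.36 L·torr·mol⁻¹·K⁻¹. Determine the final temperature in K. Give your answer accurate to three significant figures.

From PV = nRT: V₁ = nRT₁/P₁ = 10.10 L.
V constant ⇒ P ∝ T: V₂ = V₁; T₂ = T₁·(P₂/P₁) = 743.8 K.

T₂ ≈ 744 K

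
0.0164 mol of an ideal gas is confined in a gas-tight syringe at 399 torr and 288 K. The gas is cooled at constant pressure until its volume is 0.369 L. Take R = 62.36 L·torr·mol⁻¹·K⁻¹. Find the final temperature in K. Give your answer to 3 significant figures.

T₂ ≈ 144 K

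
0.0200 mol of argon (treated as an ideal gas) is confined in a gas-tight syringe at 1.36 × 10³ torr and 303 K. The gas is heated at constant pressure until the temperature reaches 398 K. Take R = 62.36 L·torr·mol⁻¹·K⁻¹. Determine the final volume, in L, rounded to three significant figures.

From PV = nRT: V₁ = nRT₁/P₁ = 0.2779 L.
P constant ⇒ V ∝ T: P₂ = P₁; V₂ = V₁·(T₂/T₁) = 0.3650 L.

V₂ ≈ 0.365 L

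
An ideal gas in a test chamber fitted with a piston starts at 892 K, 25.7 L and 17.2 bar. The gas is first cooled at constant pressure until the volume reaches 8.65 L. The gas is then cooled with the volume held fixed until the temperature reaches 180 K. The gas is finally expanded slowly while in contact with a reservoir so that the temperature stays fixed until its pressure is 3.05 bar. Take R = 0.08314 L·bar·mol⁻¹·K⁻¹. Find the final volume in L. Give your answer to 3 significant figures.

V₄ ≈ 29.2 L

P constant ⇒ V ∝ T: P₂ = P₁; T₂ = T₁·(V₂/V₁) = 300.2 K.
V constant ⇒ P ∝ T: V₃ = V₂; P₃ = P₂·(T₃/T₂) = 10.31 bar.
Isothermal, so P V is constant: T₄ = T₃; V₄ = V₃·(P₃/P₄) = 29.25 L.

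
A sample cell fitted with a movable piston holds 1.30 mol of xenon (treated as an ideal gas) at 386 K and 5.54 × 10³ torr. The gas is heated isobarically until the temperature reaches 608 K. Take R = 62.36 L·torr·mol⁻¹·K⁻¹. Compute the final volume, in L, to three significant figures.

From PV = nRT: V₁ = nRT₁/P₁ = 5.648 L.
Isobaric, so V/T is constant: P₂ = P₁; V₂ = V₁·(T₂/T₁) = 8.897 L.

V₂ ≈ 8.90 L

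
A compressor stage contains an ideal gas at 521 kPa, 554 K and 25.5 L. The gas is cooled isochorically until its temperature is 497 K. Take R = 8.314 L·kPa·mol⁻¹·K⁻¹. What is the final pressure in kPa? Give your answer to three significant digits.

V constant ⇒ P ∝ T: V₂ = V₁; P₂ = P₁·(T₂/T₁) = 467.4 kPa.

P₂ ≈ 467 kPa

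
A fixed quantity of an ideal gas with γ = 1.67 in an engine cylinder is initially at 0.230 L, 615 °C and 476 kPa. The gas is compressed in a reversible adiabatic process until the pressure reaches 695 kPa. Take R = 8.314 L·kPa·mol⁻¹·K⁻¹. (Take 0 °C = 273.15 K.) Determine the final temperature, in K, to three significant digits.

Convert: T₁ = 888.1 K.
Adiabatic (γ = 1.67), T V^(γ−1) and P V^γ constant: T₂ = T₁·(P₂/P₁)^((γ−1)/γ) = 1034 K; V₂ = V₁·(P₁/P₂)^(1/γ) = 0.1834 L.

T₂ ≈ 1.03e+03 K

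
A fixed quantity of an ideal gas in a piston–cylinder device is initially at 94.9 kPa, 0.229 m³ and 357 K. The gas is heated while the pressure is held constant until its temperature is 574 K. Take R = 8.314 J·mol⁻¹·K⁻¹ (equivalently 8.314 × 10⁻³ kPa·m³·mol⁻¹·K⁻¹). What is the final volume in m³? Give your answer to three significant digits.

V₂ ≈ 0.368 m³

Isobaric, so V/T is constant: P₂ = P₁; V₂ = V₁·(T₂/T₁) = 0.3682 m³.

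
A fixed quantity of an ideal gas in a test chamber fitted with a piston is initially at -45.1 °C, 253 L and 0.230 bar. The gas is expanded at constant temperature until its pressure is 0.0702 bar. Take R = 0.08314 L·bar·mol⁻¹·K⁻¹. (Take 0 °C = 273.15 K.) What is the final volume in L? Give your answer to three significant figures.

Convert: T₁ = 228.0 K.
Isothermal, so P V is constant: T₂ = T₁; V₂ = V₁·(P₁/P₂) = 828.9 L.

V₂ ≈ 829 L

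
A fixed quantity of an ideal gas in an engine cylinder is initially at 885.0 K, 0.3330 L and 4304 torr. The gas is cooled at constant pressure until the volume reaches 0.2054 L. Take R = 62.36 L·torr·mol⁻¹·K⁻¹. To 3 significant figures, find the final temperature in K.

Isobaric, so V/T is constant: P₂ = P₁; T₂ = T₁·(V₂/V₁) = 545.9 K.

T₂ ≈ 546 K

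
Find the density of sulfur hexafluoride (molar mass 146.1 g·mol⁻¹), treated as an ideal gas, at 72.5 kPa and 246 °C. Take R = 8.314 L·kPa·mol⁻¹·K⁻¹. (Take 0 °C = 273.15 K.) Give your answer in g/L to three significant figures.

ρ = PM/(RT) = (72.5 × 146.1) / (8.314 × 519.1)

ρ ≈ 2.45 g/L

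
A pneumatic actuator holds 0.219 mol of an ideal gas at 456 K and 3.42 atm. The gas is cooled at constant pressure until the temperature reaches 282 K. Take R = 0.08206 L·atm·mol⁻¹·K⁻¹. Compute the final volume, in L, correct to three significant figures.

V₂ ≈ 1.48 L

From PV = nRT: V₁ = nRT₁/P₁ = 2.396 L.
Isobaric, so V/T is constant: P₂ = P₁; V₂ = V₁·(T₂/T₁) = 1.482 L.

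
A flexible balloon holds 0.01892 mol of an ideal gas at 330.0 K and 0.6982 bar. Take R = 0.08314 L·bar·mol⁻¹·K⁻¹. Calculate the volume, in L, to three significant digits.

V ≈ 0.743 L

PV = nRT ⇒ V = nRT/P = (0.01892 × 0.08314 × 330.0) / 0.6982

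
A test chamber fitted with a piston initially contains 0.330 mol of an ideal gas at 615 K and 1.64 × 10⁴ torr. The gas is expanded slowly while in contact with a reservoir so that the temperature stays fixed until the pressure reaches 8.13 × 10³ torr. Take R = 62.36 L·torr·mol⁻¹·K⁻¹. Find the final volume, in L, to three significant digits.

From PV = nRT: V₁ = nRT₁/P₁ = 0.7717 L.
T constant ⇒ Boyle's law P V = const: T₂ = T₁; V₂ = V₁·(P₁/P₂) = 1.557 L.

V₂ ≈ 1.56 L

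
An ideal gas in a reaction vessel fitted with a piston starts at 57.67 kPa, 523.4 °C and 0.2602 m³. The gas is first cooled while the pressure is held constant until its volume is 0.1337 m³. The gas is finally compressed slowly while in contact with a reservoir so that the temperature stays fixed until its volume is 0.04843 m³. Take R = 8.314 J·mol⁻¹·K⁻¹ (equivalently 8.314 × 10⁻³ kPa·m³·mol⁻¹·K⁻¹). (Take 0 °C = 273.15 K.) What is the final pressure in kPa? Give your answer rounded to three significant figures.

Convert: T₁ = 796.5 K.
Isobaric, so V/T is constant: P₂ = P₁; T₂ = T₁·(V₂/V₁) = 409.3 K.
Isothermal, so P V is constant: T₃ = T₂; P₃ = P₂·(V₂/V₃) = 159.2 kPa.

P₃ ≈ 159 kPa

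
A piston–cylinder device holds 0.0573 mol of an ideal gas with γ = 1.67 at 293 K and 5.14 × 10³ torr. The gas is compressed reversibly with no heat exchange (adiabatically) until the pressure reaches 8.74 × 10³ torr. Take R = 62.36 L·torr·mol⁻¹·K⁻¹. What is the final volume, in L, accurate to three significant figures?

V₂ ≈ 0.148 L

From PV = nRT: V₁ = nRT₁/P₁ = 0.2037 L.
Reversible adiabatic, γ = 1.67: T₂ = T₁·(P₂/P₁)^((γ−1)/γ) = 362.5 K; V₂ = V₁·(P₁/P₂)^(1/γ) = 0.1482 L.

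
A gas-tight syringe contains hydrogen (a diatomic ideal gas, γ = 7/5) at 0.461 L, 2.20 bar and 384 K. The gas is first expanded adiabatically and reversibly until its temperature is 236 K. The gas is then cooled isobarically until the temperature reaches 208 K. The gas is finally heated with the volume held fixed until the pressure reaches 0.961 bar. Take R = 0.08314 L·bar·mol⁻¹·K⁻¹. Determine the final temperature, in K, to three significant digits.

Reversible adiabatic, γ = 7/5: P₂ = P₁·(T₂/T₁)^(γ/(γ−1)) = 0.4004 bar; V₂ = V₁·(T₁/T₂)^(1/(γ−1)) = 1.557 L.
P constant ⇒ V ∝ T: P₃ = P₂; V₃ = V₂·(T₃/T₂) = 1.372 L.
Isochoric, so P/T is constant: V₄ = V₃; T₄ = T₃·(P₄/P₃) = 499.3 K.

T₄ ≈ 499 K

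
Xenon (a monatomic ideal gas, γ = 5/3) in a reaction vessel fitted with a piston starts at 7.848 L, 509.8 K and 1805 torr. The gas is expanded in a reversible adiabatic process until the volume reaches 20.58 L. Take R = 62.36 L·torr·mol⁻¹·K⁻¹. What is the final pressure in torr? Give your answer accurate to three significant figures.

P₂ ≈ 362 torr

Reversible adiabatic, γ = 5/3: T₂ = T₁·(V₁/V₂)^(γ−1) = 268.1 K; P₂ = P₁·(V₁/V₂)^γ = 362.0 torr.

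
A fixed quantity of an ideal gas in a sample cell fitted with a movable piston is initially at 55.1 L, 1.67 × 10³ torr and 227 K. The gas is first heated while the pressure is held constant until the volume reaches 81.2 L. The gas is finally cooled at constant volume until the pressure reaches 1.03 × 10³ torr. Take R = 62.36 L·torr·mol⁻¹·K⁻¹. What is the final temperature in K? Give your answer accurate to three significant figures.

P constant ⇒ V ∝ T: P₂ = P₁; T₂ = T₁·(V₂/V₁) = 334.5 K.
V constant ⇒ P ∝ T: V₃ = V₂; T₃ = T₂·(P₃/P₂) = 206.3 K.

T₃ ≈ 206 K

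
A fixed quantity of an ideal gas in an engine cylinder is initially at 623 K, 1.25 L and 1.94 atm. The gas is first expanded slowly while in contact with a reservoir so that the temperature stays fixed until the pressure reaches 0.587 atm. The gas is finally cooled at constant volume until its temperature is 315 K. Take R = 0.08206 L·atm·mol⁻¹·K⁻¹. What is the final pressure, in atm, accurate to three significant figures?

P₃ ≈ 0.297 atm

Isothermal, so P V is constant: T₂ = T₁; V₂ = V₁·(P₁/P₂) = 4.131 L.
Isochoric, so P/T is constant: V₃ = V₂; P₃ = P₂·(T₃/T₂) = 0.2968 atm.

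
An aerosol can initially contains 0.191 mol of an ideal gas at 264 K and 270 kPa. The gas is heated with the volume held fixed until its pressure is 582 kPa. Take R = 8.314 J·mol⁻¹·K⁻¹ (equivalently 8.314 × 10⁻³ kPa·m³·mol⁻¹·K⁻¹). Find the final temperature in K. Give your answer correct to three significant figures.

From PV = nRT: V₁ = nRT₁/P₁ = 0.001553 m³.
Isochoric, so P/T is constant: V₂ = V₁; T₂ = T₁·(P₂/P₁) = 569.1 K.

T₂ ≈ 569 K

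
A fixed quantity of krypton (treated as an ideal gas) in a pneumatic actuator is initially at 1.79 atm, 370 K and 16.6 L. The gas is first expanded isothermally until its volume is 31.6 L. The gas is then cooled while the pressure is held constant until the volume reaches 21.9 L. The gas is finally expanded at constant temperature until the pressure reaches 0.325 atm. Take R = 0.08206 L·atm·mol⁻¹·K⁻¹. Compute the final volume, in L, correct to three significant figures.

V₄ ≈ 63.4 L

Isothermal, so P V is constant: T₂ = T₁; P₂ = P₁·(V₁/V₂) = 0.9403 atm.
Isobaric, so V/T is constant: P₃ = P₂; T₃ = T₂·(V₃/V₂) = 256.4 K.
Isothermal, so P V is constant: T₄ = T₃; V₄ = V₃·(P₃/P₄) = 63.36 L.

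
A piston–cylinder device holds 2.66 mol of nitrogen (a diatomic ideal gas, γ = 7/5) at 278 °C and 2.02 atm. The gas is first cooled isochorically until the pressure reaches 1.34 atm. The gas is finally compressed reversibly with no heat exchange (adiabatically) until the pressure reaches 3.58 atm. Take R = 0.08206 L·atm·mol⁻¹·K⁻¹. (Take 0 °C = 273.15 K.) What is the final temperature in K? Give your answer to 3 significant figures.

Convert: T₁ = 551.1 K.
From PV = nRT: V₁ = nRT₁/P₁ = 59.56 L.
Isochoric, so P/T is constant: V₂ = V₁; T₂ = T₁·(P₂/P₁) = 365.6 K.
Adiabatic (γ = 7/5), T V^(γ−1) and P V^γ constant: T₃ = T₂·(P₃/P₂)^((γ−1)/γ) = 484.1 K; V₃ = V₂·(P₂/P₃)^(1/γ) = 29.52 L.

T₃ ≈ 484 K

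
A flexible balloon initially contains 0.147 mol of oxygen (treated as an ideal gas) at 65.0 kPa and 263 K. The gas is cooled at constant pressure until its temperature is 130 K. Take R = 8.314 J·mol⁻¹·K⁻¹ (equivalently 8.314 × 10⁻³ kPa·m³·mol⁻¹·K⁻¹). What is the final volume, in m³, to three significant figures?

From PV = nRT: V₁ = nRT₁/P₁ = 0.004945 m³.
P constant ⇒ V ∝ T: P₂ = P₁; V₂ = V₁·(T₂/T₁) = 0.002444 m³.

V₂ ≈ 0.00244 m³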